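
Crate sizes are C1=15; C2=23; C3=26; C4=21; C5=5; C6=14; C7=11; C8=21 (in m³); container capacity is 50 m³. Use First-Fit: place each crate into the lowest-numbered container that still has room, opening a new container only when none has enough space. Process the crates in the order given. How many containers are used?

3 containers

C1 (15 m³) → container 1 (remaining 35 m³)
C2 (23 m³) → container 1 (remaining 12 m³)
C3 (26 m³) → container 2 (remaining 24 m³)
C4 (21 m³) → container 2 (remaining 3 m³)
C5 (5 m³) → container 1 (remaining 7 m³)
C6 (14 m³) → container 3 (remaining 36 m³)
C7 (11 m³) → container 3 (remaining 25 m³)
C8 (21 m³) → container 3 (remaining 4 m³)
Final containers: [15,23,5] [26,21] [14,11,21].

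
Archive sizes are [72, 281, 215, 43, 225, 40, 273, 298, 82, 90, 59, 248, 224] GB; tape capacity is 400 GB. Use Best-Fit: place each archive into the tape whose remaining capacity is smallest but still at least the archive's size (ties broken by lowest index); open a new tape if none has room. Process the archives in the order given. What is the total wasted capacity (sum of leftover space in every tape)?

Put 72 GB in tape 1; 328 GB remain.
Put 281 GB in tape 1; 47 GB remain.
Put 215 GB in tape 2; 185 GB remain.
Put 43 GB in tape 1; 4 GB remain.
Put 225 GB in tape 3; 175 GB remain.
Put 40 GB in tape 3; 135 GB remain.
Put 273 GB in tape 4; 127 GB remain.
Put 298 GB in tape 5; 102 GB remain.
Put 82 GB in tape 5; 20 GB remain.
Put 90 GB in tape 4; 37 GB remain.
Put 59 GB in tape 3; 76 GB remain.
Put 248 GB in tape 6; 152 GB remain.
Put 224 GB in tape 7; 176 GB remain.
7 tapes × 400 GB = 2800 GB; used 2150 GB; unused 650 GB.

650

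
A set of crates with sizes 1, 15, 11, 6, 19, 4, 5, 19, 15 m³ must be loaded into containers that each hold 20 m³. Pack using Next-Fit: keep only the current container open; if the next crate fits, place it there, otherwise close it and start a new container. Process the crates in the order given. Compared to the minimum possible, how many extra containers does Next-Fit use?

1

Next-Fit: [1,15] [11,6] [19] [4,5] [19] [15] → 6 containers.
Total size 95 m³; any packing needs at least ⌈95/20⌉ = 5 containers.
An optimal packing achieves that bound: [19,1] [19] [15,5] [15,4] [11,6] → 5 containers.
Excess: 6 − 5 = 1.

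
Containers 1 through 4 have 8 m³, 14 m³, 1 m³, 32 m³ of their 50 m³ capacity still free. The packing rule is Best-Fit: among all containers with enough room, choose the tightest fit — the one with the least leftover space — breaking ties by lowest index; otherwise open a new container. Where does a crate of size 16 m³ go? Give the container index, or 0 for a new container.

Containers with room: container 4 (32 m³).
Tightest fit is container 4 with 32 m³ free.

4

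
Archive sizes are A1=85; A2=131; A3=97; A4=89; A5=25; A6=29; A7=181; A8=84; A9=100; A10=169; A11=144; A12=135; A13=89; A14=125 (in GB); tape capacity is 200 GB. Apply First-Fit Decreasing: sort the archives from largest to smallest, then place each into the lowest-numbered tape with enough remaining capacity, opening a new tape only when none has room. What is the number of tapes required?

9 tapes

Sorted descending: 181, 169, 144, 135, 131, 125, 100, 97, 89, 89, 85, 84, 29, 25.
tape 1: place 181 GB, 19 GB left
tape 2: place 169 GB, 31 GB left
tape 3: place 144 GB, 56 GB left
tape 4: place 135 GB, 65 GB left
tape 5: place 131 GB, 69 GB left
tape 6: place 125 GB, 75 GB left
tape 7: place 100 GB, 100 GB left
tape 7: place 97 GB, 3 GB left
tape 8: place 89 GB, 111 GB left
tape 8: place 89 GB, 22 GB left
tape 9: place 85 GB, 115 GB left
tape 9: place 84 GB, 31 GB left
tape 2: place 29 GB, 2 GB left
tape 3: place 25 GB, 31 GB left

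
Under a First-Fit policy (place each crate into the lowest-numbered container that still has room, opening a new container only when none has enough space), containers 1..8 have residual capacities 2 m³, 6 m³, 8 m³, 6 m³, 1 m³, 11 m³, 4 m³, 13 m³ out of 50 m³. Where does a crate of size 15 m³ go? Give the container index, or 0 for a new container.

No container has ≥ 15 m³ free, so a new container is opened.

0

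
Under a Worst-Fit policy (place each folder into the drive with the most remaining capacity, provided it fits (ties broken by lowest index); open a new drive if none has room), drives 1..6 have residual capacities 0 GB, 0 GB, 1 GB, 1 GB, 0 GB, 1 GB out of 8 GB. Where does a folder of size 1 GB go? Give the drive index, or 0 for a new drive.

3

Drives with room: drive 3 (1 GB), drive 4 (1 GB), drive 6 (1 GB).
Most room is drive 3 with 1 GB free.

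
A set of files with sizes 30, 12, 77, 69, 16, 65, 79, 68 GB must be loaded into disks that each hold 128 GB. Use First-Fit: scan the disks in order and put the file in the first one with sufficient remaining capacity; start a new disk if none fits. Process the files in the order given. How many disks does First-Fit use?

5 disks

Put 30 GB in disk 1; 98 GB remain.
Put 12 GB in disk 1; 86 GB remain.
Put 77 GB in disk 1; 9 GB remain.
Put 69 GB in disk 2; 59 GB remain.
Put 16 GB in disk 2; 43 GB remain.
Put 65 GB in disk 3; 63 GB remain.
Put 79 GB in disk 4; 49 GB remain.
Put 68 GB in disk 5; 60 GB remain.
Final disks: [30,12,77] [69,16] [65] [79] [68].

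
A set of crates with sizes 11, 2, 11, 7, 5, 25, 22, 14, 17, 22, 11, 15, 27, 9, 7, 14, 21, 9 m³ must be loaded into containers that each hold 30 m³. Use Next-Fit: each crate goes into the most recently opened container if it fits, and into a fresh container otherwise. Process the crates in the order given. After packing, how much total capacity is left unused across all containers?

81

Put 11 m³ in container 1; 19 m³ remain.
Put 2 m³ in container 1; 17 m³ remain.
Put 11 m³ in container 1; 6 m³ remain.
Put 7 m³ in container 2; 23 m³ remain.
Put 5 m³ in container 2; 18 m³ remain.
Put 25 m³ in container 3; 5 m³ remain.
Put 22 m³ in container 4; 8 m³ remain.
Put 14 m³ in container 5; 16 m³ remain.
Put 17 m³ in container 6; 13 m³ remain.
Put 22 m³ in container 7; 8 m³ remain.
Put 11 m³ in container 8; 19 m³ remain.
Put 15 m³ in container 8; 4 m³ remain.
Put 27 m³ in container 9; 3 m³ remain.
Put 9 m³ in container 10; 21 m³ remain.
Put 7 m³ in container 10; 14 m³ remain.
Put 14 m³ in container 10; 0 m³ remain.
Put 21 m³ in container 11; 9 m³ remain.
Put 9 m³ in container 11; 0 m³ remain.
11 containers × 30 m³ = 330 m³; used 249 m³; unused 81 m³.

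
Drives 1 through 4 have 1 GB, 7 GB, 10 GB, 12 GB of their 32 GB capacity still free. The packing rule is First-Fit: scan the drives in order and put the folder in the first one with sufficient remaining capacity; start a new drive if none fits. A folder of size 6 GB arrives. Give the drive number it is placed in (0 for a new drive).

Drives with room: drive 2 (7 GB), drive 3 (10 GB), drive 4 (12 GB).
The first with room is drive 2.

2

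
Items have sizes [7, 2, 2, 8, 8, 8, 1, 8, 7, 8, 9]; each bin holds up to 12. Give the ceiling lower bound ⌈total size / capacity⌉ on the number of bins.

6 bins

Total size = 7 + 2 + 2 + 8 + 8 + 8 + 1 + 8 + 7 + 8 + 9 = 68.
⌈68 / 12⌉ = 6.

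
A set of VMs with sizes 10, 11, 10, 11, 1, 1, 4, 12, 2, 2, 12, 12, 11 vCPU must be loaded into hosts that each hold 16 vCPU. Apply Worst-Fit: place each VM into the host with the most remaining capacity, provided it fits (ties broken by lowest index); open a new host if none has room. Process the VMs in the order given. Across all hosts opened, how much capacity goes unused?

29

Put 10 vCPU in host 1; 6 vCPU remain.
Put 11 vCPU in host 2; 5 vCPU remain.
Put 10 vCPU in host 3; 6 vCPU remain.
Put 11 vCPU in host 4; 5 vCPU remain.
Put 1 vCPU in host 1; 5 vCPU remain.
Put 1 vCPU in host 3; 5 vCPU remain.
Put 4 vCPU in host 1; 1 vCPU remain.
Put 12 vCPU in host 5; 4 vCPU remain.
Put 2 vCPU in host 2; 3 vCPU remain.
Put 2 vCPU in host 3; 3 vCPU remain.
Put 12 vCPU in host 6; 4 vCPU remain.
Put 12 vCPU in host 7; 4 vCPU remain.
Put 11 vCPU in host 8; 5 vCPU remain.
8 hosts × 16 vCPU = 128 vCPU; used 99 vCPU; unused 29 vCPU.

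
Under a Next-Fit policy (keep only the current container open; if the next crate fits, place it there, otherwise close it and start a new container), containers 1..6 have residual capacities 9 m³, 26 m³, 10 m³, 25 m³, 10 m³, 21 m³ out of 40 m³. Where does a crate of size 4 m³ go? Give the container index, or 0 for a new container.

Next-Fit only looks at container 6, which has 21 m³ free.
4 m³ fits there.

6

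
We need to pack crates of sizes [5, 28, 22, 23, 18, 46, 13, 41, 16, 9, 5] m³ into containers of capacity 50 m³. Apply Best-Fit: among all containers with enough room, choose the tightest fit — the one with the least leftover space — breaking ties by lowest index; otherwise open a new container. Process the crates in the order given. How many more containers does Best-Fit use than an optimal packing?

Best-Fit: [5,28,13] [22,23,5] [18,16] [46] [41,9] → 5 containers.
Total size 226 m³; any packing needs at least ⌈226/50⌉ = 5 containers.
So 5 is already optimal.

0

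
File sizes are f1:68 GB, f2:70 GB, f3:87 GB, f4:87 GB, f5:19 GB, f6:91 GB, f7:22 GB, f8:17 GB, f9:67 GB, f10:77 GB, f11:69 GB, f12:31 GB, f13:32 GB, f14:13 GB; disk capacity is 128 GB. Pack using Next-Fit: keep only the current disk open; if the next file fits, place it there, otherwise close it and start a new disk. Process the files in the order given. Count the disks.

disk 1: place f1 (68 GB), 60 GB left
disk 2: place f2 (70 GB), 58 GB left
disk 3: place f3 (87 GB), 41 GB left
disk 4: place f4 (87 GB), 41 GB left
disk 4: place f5 (19 GB), 22 GB left
disk 5: place f6 (91 GB), 37 GB left
disk 5: place f7 (22 GB), 15 GB left
disk 6: place f8 (17 GB), 111 GB left
disk 6: place f9 (67 GB), 44 GB left
disk 7: place f10 (77 GB), 51 GB left
disk 8: place f11 (69 GB), 59 GB left
disk 8: place f12 (31 GB), 28 GB left
disk 9: place f13 (32 GB), 96 GB left
disk 9: place f14 (13 GB), 83 GB left

9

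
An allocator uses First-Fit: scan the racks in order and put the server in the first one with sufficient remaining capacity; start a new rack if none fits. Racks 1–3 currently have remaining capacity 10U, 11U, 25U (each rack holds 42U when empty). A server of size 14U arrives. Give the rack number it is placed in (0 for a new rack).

3

Racks with room: rack 3 (25U).
The first with room is rack 3.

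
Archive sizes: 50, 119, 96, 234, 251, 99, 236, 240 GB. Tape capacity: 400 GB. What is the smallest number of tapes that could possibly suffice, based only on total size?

Total size = 50 + 119 + 96 + 234 + 251 + 99 + 236 + 240 = 1325 GB.
⌈1325 / 400⌉ = 4.

4 tapes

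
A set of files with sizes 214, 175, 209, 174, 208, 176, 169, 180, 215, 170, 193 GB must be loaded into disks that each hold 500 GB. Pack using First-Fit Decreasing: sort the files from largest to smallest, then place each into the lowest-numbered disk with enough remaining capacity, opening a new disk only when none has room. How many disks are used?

Sorted descending: 215, 214, 209, 208, 193, 180, 176, 175, 174, 170, 169.
disk 1: place 215 GB, 285 GB left
disk 1: place 214 GB, 71 GB left
disk 2: place 209 GB, 291 GB left
disk 2: place 208 GB, 83 GB left
disk 3: place 193 GB, 307 GB left
disk 3: place 180 GB, 127 GB left
disk 4: place 176 GB, 324 GB left
disk 4: place 175 GB, 149 GB left
disk 5: place 174 GB, 326 GB left
disk 5: place 170 GB, 156 GB left
disk 6: place 169 GB, 331 GB left

6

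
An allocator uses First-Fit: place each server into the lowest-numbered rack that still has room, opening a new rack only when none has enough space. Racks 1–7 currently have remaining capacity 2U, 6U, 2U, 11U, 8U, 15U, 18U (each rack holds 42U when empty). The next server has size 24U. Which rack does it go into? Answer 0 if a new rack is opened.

0

No rack has ≥ 24U free, so a new rack is opened.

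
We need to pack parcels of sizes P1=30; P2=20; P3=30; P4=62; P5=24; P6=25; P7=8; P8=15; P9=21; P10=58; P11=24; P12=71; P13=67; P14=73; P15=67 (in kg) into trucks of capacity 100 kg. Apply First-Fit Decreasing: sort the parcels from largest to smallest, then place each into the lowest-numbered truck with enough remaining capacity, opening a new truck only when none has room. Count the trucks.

7

Sorted descending: 73, 71, 67, 67, 62, 58, 30, 30, 25, 24, 24, 21, 20, 15, 8.
73 kg → truck 1 (remaining 27 kg)
71 kg → truck 2 (remaining 29 kg)
67 kg → truck 3 (remaining 33 kg)
67 kg → truck 4 (remaining 33 kg)
62 kg → truck 5 (remaining 38 kg)
58 kg → truck 6 (remaining 42 kg)
30 kg → truck 3 (remaining 3 kg)
30 kg → truck 4 (remaining 3 kg)
25 kg → truck 1 (remaining 2 kg)
24 kg → truck 2 (remaining 5 kg)
24 kg → truck 5 (remaining 14 kg)
21 kg → truck 6 (remaining 21 kg)
20 kg → truck 6 (remaining 1 kg)
15 kg → truck 7 (remaining 85 kg)
8 kg → truck 5 (remaining 6 kg)
Final trucks: [73,25] [71,24] [67,30] [67,30] [62,24,8] [58,21,20] [15].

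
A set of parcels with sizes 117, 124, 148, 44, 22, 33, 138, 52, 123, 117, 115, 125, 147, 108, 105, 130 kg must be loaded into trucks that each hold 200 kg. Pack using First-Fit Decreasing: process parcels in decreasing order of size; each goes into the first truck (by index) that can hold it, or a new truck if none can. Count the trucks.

12 trucks

Sorted descending: 148, 147, 138, 130, 125, 124, 123, 117, 117, 115, 108, 105, 52, 44, 33, 22.
Put 148 kg in truck 1; 52 kg remain.
Put 147 kg in truck 2; 53 kg remain.
Put 138 kg in truck 3; 62 kg remain.
Put 130 kg in truck 4; 70 kg remain.
Put 125 kg in truck 5; 75 kg remain.
Put 124 kg in truck 6; 76 kg remain.
Put 123 kg in truck 7; 77 kg remain.
Put 117 kg in truck 8; 83 kg remain.
Put 117 kg in truck 9; 83 kg remain.
Put 115 kg in truck 10; 85 kg remain.
Put 108 kg in truck 11; 92 kg remain.
Put 105 kg in truck 12; 95 kg remain.
Put 52 kg in truck 1; 0 kg remain.
Put 44 kg in truck 2; 9 kg remain.
Put 33 kg in truck 3; 29 kg remain.
Put 22 kg in truck 3; 7 kg remain.
Final trucks: [148,52] [147,44] [138,33,22] [130] [125] [124] [123] [117] [117] [115] [108] [105].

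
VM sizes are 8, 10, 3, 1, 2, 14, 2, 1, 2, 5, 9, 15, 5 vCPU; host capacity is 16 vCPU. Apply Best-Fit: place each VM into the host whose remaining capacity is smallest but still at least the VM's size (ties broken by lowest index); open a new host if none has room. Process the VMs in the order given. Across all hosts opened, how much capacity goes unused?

3

8 vCPU → host 1 (remaining 8 vCPU)
10 vCPU → host 2 (remaining 6 vCPU)
3 vCPU → host 2 (remaining 3 vCPU)
1 vCPU → host 2 (remaining 2 vCPU)
2 vCPU → host 2 (remaining 0 vCPU)
14 vCPU → host 3 (remaining 2 vCPU)
2 vCPU → host 3 (remaining 0 vCPU)
1 vCPU → host 1 (remaining 7 vCPU)
2 vCPU → host 1 (remaining 5 vCPU)
5 vCPU → host 1 (remaining 0 vCPU)
9 vCPU → host 4 (remaining 7 vCPU)
15 vCPU → host 5 (remaining 1 vCPU)
5 vCPU → host 4 (remaining 2 vCPU)
5 hosts × 16 vCPU = 80 vCPU; used 77 vCPU; unused 3 vCPU.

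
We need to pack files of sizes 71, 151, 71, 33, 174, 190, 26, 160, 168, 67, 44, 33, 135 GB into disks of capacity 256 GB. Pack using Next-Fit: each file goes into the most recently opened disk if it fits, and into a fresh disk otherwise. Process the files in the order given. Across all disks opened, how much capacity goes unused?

disk 1: place 71 GB, 185 GB left
disk 1: place 151 GB, 34 GB left
disk 2: place 71 GB, 185 GB left
disk 2: place 33 GB, 152 GB left
disk 3: place 174 GB, 82 GB left
disk 4: place 190 GB, 66 GB left
disk 4: place 26 GB, 40 GB left
disk 5: place 160 GB, 96 GB left
disk 6: place 168 GB, 88 GB left
disk 6: place 67 GB, 21 GB left
disk 7: place 44 GB, 212 GB left
disk 7: place 33 GB, 179 GB left
disk 7: place 135 GB, 44 GB left
7 disks × 256 GB = 1792 GB; used 1323 GB; unused 469 GB.

469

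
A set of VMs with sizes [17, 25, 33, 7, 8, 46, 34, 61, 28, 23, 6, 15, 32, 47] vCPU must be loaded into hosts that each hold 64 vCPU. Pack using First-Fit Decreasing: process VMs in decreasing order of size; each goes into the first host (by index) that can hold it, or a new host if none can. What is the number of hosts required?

7

Sorted descending: 61, 47, 46, 34, 33, 32, 28, 25, 23, 17, 15, 8, 7, 6.
61 vCPU → host 1 (remaining 3 vCPU)
47 vCPU → host 2 (remaining 17 vCPU)
46 vCPU → host 3 (remaining 18 vCPU)
34 vCPU → host 4 (remaining 30 vCPU)
33 vCPU → host 5 (remaining 31 vCPU)
32 vCPU → host 6 (remaining 32 vCPU)
28 vCPU → host 4 (remaining 2 vCPU)
25 vCPU → host 5 (remaining 6 vCPU)
23 vCPU → host 6 (remaining 9 vCPU)
17 vCPU → host 2 (remaining 0 vCPU)
15 vCPU → host 3 (remaining 3 vCPU)
8 vCPU → host 6 (remaining 1 vCPU)
7 vCPU → host 7 (remaining 57 vCPU)
6 vCPU → host 5 (remaining 0 vCPU)
Final hosts: [61] [47,17] [46,15] [34,28] [33,25,6] [32,23,8] [7].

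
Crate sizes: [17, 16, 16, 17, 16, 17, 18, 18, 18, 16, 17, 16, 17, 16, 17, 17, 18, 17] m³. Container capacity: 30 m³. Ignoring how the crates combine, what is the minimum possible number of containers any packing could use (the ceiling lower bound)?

Total size = 17 + 16 + 16 + 17 + 16 + 17 + 18 + 18 + 18 + 16 + 17 + 16 + 17 + 16 + 17 + 17 + 18 + 17 = 304 m³.
⌈304 / 30⌉ = 11.

11 containers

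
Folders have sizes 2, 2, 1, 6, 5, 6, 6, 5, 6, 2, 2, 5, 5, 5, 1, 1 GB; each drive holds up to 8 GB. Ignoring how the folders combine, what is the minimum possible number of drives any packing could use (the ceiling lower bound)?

8

Total size = 2 + 2 + 1 + 6 + 5 + 6 + 6 + 5 + 6 + 2 + 2 + 5 + 5 + 5 + 1 + 1 = 60 GB.
⌈60 / 8⌉ = 8.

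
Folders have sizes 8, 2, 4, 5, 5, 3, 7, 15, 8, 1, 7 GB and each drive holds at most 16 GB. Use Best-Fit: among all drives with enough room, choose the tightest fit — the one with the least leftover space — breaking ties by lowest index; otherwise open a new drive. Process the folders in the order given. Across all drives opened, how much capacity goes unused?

drive 1: place 8 GB, 8 GB left
drive 1: place 2 GB, 6 GB left
drive 1: place 4 GB, 2 GB left
drive 2: place 5 GB, 11 GB left
drive 2: place 5 GB, 6 GB left
drive 2: place 3 GB, 3 GB left
drive 3: place 7 GB, 9 GB left
drive 4: place 15 GB, 1 GB left
drive 3: place 8 GB, 1 GB left
drive 3: place 1 GB, 0 GB left
drive 5: place 7 GB, 9 GB left
5 drives × 16 GB = 80 GB; used 65 GB; unused 15 GB.

15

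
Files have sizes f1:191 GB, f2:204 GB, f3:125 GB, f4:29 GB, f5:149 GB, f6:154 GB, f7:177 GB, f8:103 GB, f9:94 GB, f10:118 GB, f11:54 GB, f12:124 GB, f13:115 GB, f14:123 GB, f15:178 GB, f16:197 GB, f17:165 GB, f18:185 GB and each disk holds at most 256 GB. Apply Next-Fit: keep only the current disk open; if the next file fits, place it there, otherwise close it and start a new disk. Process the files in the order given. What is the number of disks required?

disk 1: place f1 (191 GB), 65 GB left
disk 2: place f2 (204 GB), 52 GB left
disk 3: place f3 (125 GB), 131 GB left
disk 3: place f4 (29 GB), 102 GB left
disk 4: place f5 (149 GB), 107 GB left
disk 5: place f6 (154 GB), 102 GB left
disk 6: place f7 (177 GB), 79 GB left
disk 7: place f8 (103 GB), 153 GB left
disk 7: place f9 (94 GB), 59 GB left
disk 8: place f10 (118 GB), 138 GB left
disk 8: place f11 (54 GB), 84 GB left
disk 9: place f12 (124 GB), 132 GB left
disk 9: place f13 (115 GB), 17 GB left
disk 10: place f14 (123 GB), 133 GB left
disk 11: place f15 (178 GB), 78 GB left
disk 12: place f16 (197 GB), 59 GB left
disk 13: place f17 (165 GB), 91 GB left
disk 14: place f18 (185 GB), 71 GB left
Final disks: [191] [204] [125,29] [149] [154] [177] [103,94] [118,54] [124,115] [123] [178] [197] [165] [185].

14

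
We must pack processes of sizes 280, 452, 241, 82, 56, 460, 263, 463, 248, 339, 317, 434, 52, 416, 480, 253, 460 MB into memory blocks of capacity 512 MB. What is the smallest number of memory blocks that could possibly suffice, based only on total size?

Total size = 280 + 452 + 241 + 82 + 56 + 460 + 263 + 463 + 248 + 339 + 317 + 434 + 52 + 416 + 480 + 253 + 460 = 5296 MB.
⌈5296 / 512⌉ = 11.

11 memory blocks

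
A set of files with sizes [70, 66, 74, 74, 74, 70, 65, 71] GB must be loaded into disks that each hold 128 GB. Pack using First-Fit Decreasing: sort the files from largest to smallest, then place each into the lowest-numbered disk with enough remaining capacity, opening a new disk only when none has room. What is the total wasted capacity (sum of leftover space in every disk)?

Sorted descending: 74, 74, 74, 71, 70, 70, 66, 65.
disk 1: place 74 GB, 54 GB left
disk 2: place 74 GB, 54 GB left
disk 3: place 74 GB, 54 GB left
disk 4: place 71 GB, 57 GB left
disk 5: place 70 GB, 58 GB left
disk 6: place 70 GB, 58 GB left
disk 7: place 66 GB, 62 GB left
disk 8: place 65 GB, 63 GB left
8 disks × 128 GB = 1024 GB; used 564 GB; unused 460 GB.

460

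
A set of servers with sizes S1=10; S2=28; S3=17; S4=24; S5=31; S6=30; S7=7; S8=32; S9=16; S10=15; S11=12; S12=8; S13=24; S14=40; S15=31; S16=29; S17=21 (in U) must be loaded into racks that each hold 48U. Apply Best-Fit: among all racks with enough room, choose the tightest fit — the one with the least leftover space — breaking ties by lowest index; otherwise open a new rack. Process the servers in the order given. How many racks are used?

S1 (10U) → rack 1 (remaining 38U)
S2 (28U) → rack 1 (remaining 10U)
S3 (17U) → rack 2 (remaining 31U)
S4 (24U) → rack 2 (remaining 7U)
S5 (31U) → rack 3 (remaining 17U)
S6 (30U) → rack 4 (remaining 18U)
S7 (7U) → rack 2 (remaining 0U)
S8 (32U) → rack 5 (remaining 16U)
S9 (16U) → rack 5 (remaining 0U)
S10 (15U) → rack 3 (remaining 2U)
S11 (12U) → rack 4 (remaining 6U)
S12 (8U) → rack 1 (remaining 2U)
S13 (24U) → rack 6 (remaining 24U)
S14 (40U) → rack 7 (remaining 8U)
S15 (31U) → rack 8 (remaining 17U)
S16 (29U) → rack 9 (remaining 19U)
S17 (21U) → rack 6 (remaining 3U)
Final racks: [10,28,8] [17,24,7] [31,15] [30,12] [32,16] [24,21] [40] [31] [29].

9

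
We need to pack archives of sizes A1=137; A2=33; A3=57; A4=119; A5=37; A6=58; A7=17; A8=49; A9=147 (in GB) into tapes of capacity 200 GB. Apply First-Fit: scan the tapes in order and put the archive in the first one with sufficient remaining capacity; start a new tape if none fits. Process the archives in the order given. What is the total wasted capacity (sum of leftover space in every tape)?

A1 (137 GB) → tape 1 (remaining 63 GB)
A2 (33 GB) → tape 1 (remaining 30 GB)
A3 (57 GB) → tape 2 (remaining 143 GB)
A4 (119 GB) → tape 2 (remaining 24 GB)
A5 (37 GB) → tape 3 (remaining 163 GB)
A6 (58 GB) → tape 3 (remaining 105 GB)
A7 (17 GB) → tape 1 (remaining 13 GB)
A8 (49 GB) → tape 3 (remaining 56 GB)
A9 (147 GB) → tape 4 (remaining 53 GB)
4 tapes × 200 GB = 800 GB; used 654 GB; unused 146 GB.

146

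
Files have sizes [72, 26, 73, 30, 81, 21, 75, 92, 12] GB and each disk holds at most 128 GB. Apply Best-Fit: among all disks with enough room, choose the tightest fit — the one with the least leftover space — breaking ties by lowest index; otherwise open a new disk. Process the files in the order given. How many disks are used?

5

72 GB → disk 1 (remaining 56 GB)
26 GB → disk 1 (remaining 30 GB)
73 GB → disk 2 (remaining 55 GB)
30 GB → disk 1 (remaining 0 GB)
81 GB → disk 3 (remaining 47 GB)
21 GB → disk 3 (remaining 26 GB)
75 GB → disk 4 (remaining 53 GB)
92 GB → disk 5 (remaining 36 GB)
12 GB → disk 3 (remaining 14 GB)
Final disks: [72,26,30] [73] [81,21,12] [75] [92].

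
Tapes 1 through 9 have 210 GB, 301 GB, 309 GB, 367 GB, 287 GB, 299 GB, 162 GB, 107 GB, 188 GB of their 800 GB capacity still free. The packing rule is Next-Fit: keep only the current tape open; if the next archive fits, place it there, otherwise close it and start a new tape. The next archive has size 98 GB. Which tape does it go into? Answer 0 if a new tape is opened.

9

Next-Fit only looks at tape 9, which has 188 GB free.
98 GB fits there.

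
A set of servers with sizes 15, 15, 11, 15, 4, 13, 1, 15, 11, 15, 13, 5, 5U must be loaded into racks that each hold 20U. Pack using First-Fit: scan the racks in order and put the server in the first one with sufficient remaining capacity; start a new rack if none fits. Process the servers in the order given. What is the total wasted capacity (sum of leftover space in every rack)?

42

15U → rack 1 (remaining 5U)
15U → rack 2 (remaining 5U)
11U → rack 3 (remaining 9U)
15U → rack 4 (remaining 5U)
4U → rack 1 (remaining 1U)
13U → rack 5 (remaining 7U)
1U → rack 1 (remaining 0U)
15U → rack 6 (remaining 5U)
11U → rack 7 (remaining 9U)
15U → rack 8 (remaining 5U)
13U → rack 9 (remaining 7U)
5U → rack 2 (remaining 0U)
5U → rack 3 (remaining 4U)
9 racks × 20U = 180U; used 138U; unused 42U.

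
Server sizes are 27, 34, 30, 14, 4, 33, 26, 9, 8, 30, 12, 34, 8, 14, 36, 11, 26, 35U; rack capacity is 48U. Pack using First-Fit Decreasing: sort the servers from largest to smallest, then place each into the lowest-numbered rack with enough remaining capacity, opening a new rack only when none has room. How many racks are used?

Sorted descending: 36, 35, 34, 34, 33, 30, 30, 27, 26, 26, 14, 14, 12, 11, 9, 8, 8, 4.
rack 1: place 36U, 12U left
rack 2: place 35U, 13U left
rack 3: place 34U, 14U left
rack 4: place 34U, 14U left
rack 5: place 33U, 15U left
rack 6: place 30U, 18U left
rack 7: place 30U, 18U left
rack 8: place 27U, 21U left
rack 9: place 26U, 22U left
rack 10: place 26U, 22U left
rack 3: place 14U, 0U left
rack 4: place 14U, 0U left
rack 1: place 12U, 0U left
rack 2: place 11U, 2U left
rack 5: place 9U, 6U left
rack 6: place 8U, 10U left
rack 6: place 8U, 2U left
rack 5: place 4U, 2U left
Final racks: [36,12] [35,11] [34,14] [34,14] [33,9,4] [30,8,8] [30] [27] [26] [26].

10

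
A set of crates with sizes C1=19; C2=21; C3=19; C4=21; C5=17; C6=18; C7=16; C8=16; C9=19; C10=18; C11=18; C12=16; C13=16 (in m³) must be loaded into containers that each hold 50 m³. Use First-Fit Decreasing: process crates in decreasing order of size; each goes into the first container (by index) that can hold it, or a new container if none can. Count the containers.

Sorted descending: 21, 21, 19, 19, 19, 18, 18, 18, 17, 16, 16, 16, 16.
container 1: place 21 m³, 29 m³ left
container 1: place 21 m³, 8 m³ left
container 2: place 19 m³, 31 m³ left
container 2: place 19 m³, 12 m³ left
container 3: place 19 m³, 31 m³ left
container 3: place 18 m³, 13 m³ left
container 4: place 18 m³, 32 m³ left
container 4: place 18 m³, 14 m³ left
container 5: place 17 m³, 33 m³ left
container 5: place 16 m³, 17 m³ left
container 5: place 16 m³, 1 m³ left
container 6: place 16 m³, 34 m³ left
container 6: place 16 m³, 18 m³ left

6 containers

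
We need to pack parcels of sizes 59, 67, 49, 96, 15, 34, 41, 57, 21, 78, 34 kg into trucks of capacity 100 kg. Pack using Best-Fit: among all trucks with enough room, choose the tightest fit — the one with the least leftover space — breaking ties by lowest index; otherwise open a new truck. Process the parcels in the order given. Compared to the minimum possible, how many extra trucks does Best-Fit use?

1

Best-Fit: [59,34] [67,15] [49,41] [96] [57,21] [78] [34] → 7 trucks.
Total size 551 kg; any packing needs at least ⌈551/100⌉ = 6 trucks.
An optimal packing achieves that bound: [96] [78,21] [67,15] [59,41] [57,34] [49,34] → 6 trucks.
Excess: 7 − 6 = 1.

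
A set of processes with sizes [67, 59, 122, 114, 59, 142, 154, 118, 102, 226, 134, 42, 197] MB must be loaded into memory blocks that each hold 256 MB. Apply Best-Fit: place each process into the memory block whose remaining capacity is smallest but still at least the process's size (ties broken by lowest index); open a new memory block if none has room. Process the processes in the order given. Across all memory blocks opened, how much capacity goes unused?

memory block 1: place 67 MB, 189 MB left
memory block 1: place 59 MB, 130 MB left
memory block 1: place 122 MB, 8 MB left
memory block 2: place 114 MB, 142 MB left
memory block 2: place 59 MB, 83 MB left
memory block 3: place 142 MB, 114 MB left
memory block 4: place 154 MB, 102 MB left
memory block 5: place 118 MB, 138 MB left
memory block 4: place 102 MB, 0 MB left
memory block 6: place 226 MB, 30 MB left
memory block 5: place 134 MB, 4 MB left
memory block 2: place 42 MB, 41 MB left
memory block 7: place 197 MB, 59 MB left
7 memory blocks × 256 MB = 1792 MB; used 1536 MB; unused 256 MB.

256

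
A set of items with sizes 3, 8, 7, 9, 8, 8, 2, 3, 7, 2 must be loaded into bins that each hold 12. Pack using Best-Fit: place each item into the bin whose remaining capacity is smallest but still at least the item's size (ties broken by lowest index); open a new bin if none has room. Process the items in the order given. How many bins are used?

3 → bin 1 (remaining 9)
8 → bin 1 (remaining 1)
7 → bin 2 (remaining 5)
9 → bin 3 (remaining 3)
8 → bin 4 (remaining 4)
8 → bin 5 (remaining 4)
2 → bin 3 (remaining 1)
3 → bin 4 (remaining 1)
7 → bin 6 (remaining 5)
2 → bin 5 (remaining 2)

6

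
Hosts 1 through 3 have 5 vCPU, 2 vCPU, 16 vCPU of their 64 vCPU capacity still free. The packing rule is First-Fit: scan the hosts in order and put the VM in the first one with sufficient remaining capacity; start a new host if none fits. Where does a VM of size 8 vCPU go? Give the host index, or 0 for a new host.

Hosts with room: host 3 (16 vCPU).
The first with room is host 3.

3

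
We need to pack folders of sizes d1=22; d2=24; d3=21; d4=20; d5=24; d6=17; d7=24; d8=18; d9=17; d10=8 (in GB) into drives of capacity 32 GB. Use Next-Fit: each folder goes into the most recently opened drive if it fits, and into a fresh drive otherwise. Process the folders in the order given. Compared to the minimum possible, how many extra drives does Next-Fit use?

0

Next-Fit: [22] [24] [21] [20] [24] [17] [24] [18] [17,8] → 9 drives.
9 folders exceed 16 GB (half the capacity), and no two of those can share a drive, so at least 9 drives are needed.
So 9 is already optimal.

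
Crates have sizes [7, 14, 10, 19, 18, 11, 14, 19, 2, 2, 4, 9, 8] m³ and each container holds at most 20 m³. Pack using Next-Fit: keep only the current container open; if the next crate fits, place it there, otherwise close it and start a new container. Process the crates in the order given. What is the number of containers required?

Put 7 m³ in container 1; 13 m³ remain.
Put 14 m³ in container 2; 6 m³ remain.
Put 10 m³ in container 3; 10 m³ remain.
Put 19 m³ in container 4; 1 m³ remain.
Put 18 m³ in container 5; 2 m³ remain.
Put 11 m³ in container 6; 9 m³ remain.
Put 14 m³ in container 7; 6 m³ remain.
Put 19 m³ in container 8; 1 m³ remain.
Put 2 m³ in container 9; 18 m³ remain.
Put 2 m³ in container 9; 16 m³ remain.
Put 4 m³ in container 9; 12 m³ remain.
Put 9 m³ in container 9; 3 m³ remain.
Put 8 m³ in container 10; 12 m³ remain.

10 containers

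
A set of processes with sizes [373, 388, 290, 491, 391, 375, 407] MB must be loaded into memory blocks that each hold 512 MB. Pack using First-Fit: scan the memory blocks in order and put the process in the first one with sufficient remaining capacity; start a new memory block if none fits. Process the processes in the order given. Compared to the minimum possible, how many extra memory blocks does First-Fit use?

First-Fit: [373] [388] [290] [491] [391] [375] [407] → 7 memory blocks.
7 processes exceed 256 MB (half the capacity), and no two of those can share a memory block, so at least 7 memory blocks are needed.
So 7 is already optimal.

0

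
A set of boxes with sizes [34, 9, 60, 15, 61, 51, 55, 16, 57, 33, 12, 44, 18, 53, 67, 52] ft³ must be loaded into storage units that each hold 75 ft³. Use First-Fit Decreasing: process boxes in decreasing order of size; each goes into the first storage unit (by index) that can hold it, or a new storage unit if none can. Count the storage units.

10 storage units

Sorted descending: 67, 61, 60, 57, 55, 53, 52, 51, 44, 34, 33, 18, 16, 15, 12, 9.
storage unit 1: place 67 ft³, 8 ft³ left
storage unit 2: place 61 ft³, 14 ft³ left
storage unit 3: place 60 ft³, 15 ft³ left
storage unit 4: place 57 ft³, 18 ft³ left
storage unit 5: place 55 ft³, 20 ft³ left
storage unit 6: place 53 ft³, 22 ft³ left
storage unit 7: place 52 ft³, 23 ft³ left
storage unit 8: place 51 ft³, 24 ft³ left
storage unit 9: place 44 ft³, 31 ft³ left
storage unit 10: place 34 ft³, 41 ft³ left
storage unit 10: place 33 ft³, 8 ft³ left
storage unit 4: place 18 ft³, 0 ft³ left
storage unit 5: place 16 ft³, 4 ft³ left
storage unit 3: place 15 ft³, 0 ft³ left
storage unit 2: place 12 ft³, 2 ft³ left
storage unit 6: place 9 ft³, 13 ft³ left
Final storage units: [67] [61,12] [60,15] [57,18] [55,16] [53,9] [52] [51] [44] [34,33].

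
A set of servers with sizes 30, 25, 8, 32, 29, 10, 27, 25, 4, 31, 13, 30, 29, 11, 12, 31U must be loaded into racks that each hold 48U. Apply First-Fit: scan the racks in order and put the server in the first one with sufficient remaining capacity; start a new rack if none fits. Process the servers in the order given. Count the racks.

10 racks

rack 1: place 30U, 18U left
rack 2: place 25U, 23U left
rack 1: place 8U, 10U left
rack 3: place 32U, 16U left
rack 4: place 29U, 19U left
rack 1: place 10U, 0U left
rack 5: place 27U, 21U left
rack 6: place 25U, 23U left
rack 2: place 4U, 19U left
rack 7: place 31U, 17U left
rack 2: place 13U, 6U left
rack 8: place 30U, 18U left
rack 9: place 29U, 19U left
rack 3: place 11U, 5U left
rack 4: place 12U, 7U left
rack 10: place 31U, 17U left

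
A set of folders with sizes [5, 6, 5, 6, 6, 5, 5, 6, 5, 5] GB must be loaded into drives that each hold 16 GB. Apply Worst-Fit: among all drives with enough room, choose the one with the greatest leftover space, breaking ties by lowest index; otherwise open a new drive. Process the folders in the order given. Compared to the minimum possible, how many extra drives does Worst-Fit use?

0

Worst-Fit: [5,6,5] [6,6] [5,5,6] [5,5] → 4 drives.
Total size 54 GB; any packing needs at least ⌈54/16⌉ = 4 drives.
So 4 is already optimal.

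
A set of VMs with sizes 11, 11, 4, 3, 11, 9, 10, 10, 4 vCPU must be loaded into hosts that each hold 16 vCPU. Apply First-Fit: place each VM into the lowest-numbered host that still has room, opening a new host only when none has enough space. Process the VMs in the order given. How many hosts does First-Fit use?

6

Put 11 vCPU in host 1; 5 vCPU remain.
Put 11 vCPU in host 2; 5 vCPU remain.
Put 4 vCPU in host 1; 1 vCPU remain.
Put 3 vCPU in host 2; 2 vCPU remain.
Put 11 vCPU in host 3; 5 vCPU remain.
Put 9 vCPU in host 4; 7 vCPU remain.
Put 10 vCPU in host 5; 6 vCPU remain.
Put 10 vCPU in host 6; 6 vCPU remain.
Put 4 vCPU in host 3; 1 vCPU remain.
Final hosts: [11,4] [11,3] [11,4] [9] [10] [10].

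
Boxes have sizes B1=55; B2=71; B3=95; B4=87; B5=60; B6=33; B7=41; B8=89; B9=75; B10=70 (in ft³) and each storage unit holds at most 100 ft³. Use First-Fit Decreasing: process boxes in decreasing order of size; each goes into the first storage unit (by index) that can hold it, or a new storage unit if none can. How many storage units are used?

8

Sorted descending: 95, 89, 87, 75, 71, 70, 60, 55, 41, 33.
95 ft³ → storage unit 1 (remaining 5 ft³)
89 ft³ → storage unit 2 (remaining 11 ft³)
87 ft³ → storage unit 3 (remaining 13 ft³)
75 ft³ → storage unit 4 (remaining 25 ft³)
71 ft³ → storage unit 5 (remaining 29 ft³)
70 ft³ → storage unit 6 (remaining 30 ft³)
60 ft³ → storage unit 7 (remaining 40 ft³)
55 ft³ → storage unit 8 (remaining 45 ft³)
41 ft³ → storage unit 8 (remaining 4 ft³)
33 ft³ → storage unit 7 (remaining 7 ft³)
Final storage units: [95] [89] [87] [75] [71] [70] [60,33] [55,41].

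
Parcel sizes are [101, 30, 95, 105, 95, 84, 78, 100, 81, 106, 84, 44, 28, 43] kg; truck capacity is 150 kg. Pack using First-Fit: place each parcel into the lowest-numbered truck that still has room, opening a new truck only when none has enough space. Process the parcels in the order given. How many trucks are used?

Put 101 kg in truck 1; 49 kg remain.
Put 30 kg in truck 1; 19 kg remain.
Put 95 kg in truck 2; 55 kg remain.
Put 105 kg in truck 3; 45 kg remain.
Put 95 kg in truck 4; 55 kg remain.
Put 84 kg in truck 5; 66 kg remain.
Put 78 kg in truck 6; 72 kg remain.
Put 100 kg in truck 7; 50 kg remain.
Put 81 kg in truck 8; 69 kg remain.
Put 106 kg in truck 9; 44 kg remain.
Put 84 kg in truck 10; 66 kg remain.
Put 44 kg in truck 2; 11 kg remain.
Put 28 kg in truck 3; 17 kg remain.
Put 43 kg in truck 4; 12 kg remain.
Final trucks: [101,30] [95,44] [105,28] [95,43] [84] [78] [100] [81] [106] [84].

10 trucks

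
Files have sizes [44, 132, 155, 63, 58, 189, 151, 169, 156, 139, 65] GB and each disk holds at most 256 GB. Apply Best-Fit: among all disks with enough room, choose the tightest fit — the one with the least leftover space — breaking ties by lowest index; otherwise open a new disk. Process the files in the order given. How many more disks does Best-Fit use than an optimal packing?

Best-Fit: [44,132,63] [155,58] [189,65] [151] [169] [156] [139] → 7 disks.
7 files exceed 128 GB (half the capacity), and no two of those can share a disk, so at least 7 disks are needed.
So 7 is already optimal.

0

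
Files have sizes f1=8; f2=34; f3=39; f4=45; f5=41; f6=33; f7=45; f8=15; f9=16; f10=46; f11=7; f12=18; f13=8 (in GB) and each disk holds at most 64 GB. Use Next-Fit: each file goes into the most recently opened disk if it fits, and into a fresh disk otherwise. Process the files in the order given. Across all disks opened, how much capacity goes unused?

157

disk 1: place f1 (8 GB), 56 GB left
disk 1: place f2 (34 GB), 22 GB left
disk 2: place f3 (39 GB), 25 GB left
disk 3: place f4 (45 GB), 19 GB left
disk 4: place f5 (41 GB), 23 GB left
disk 5: place f6 (33 GB), 31 GB left
disk 6: place f7 (45 GB), 19 GB left
disk 6: place f8 (15 GB), 4 GB left
disk 7: place f9 (16 GB), 48 GB left
disk 7: place f10 (46 GB), 2 GB left
disk 8: place f11 (7 GB), 57 GB left
disk 8: place f12 (18 GB), 39 GB left
disk 8: place f13 (8 GB), 31 GB left
8 disks × 64 GB = 512 GB; used 355 GB; unused 157 GB.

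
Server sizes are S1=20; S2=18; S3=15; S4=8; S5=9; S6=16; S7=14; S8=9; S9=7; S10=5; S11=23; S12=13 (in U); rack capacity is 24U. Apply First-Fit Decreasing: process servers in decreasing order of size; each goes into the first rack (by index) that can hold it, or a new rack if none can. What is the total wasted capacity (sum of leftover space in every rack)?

11

Sorted descending: 23, 20, 18, 16, 15, 14, 13, 9, 9, 8, 7, 5.
23U → rack 1 (remaining 1U)
20U → rack 2 (remaining 4U)
18U → rack 3 (remaining 6U)
16U → rack 4 (remaining 8U)
15U → rack 5 (remaining 9U)
14U → rack 6 (remaining 10U)
13U → rack 7 (remaining 11U)
9U → rack 5 (remaining 0U)
9U → rack 6 (remaining 1U)
8U → rack 4 (remaining 0U)
7U → rack 7 (remaining 4U)
5U → rack 3 (remaining 1U)
7 racks × 24U = 168U; used 157U; unused 11U.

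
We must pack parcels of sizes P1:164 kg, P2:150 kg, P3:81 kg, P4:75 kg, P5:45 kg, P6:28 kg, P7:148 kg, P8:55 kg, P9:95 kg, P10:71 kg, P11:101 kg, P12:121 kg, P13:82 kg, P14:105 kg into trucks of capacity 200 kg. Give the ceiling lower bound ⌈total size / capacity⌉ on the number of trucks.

Total size = 164 + 150 + 81 + 75 + 45 + 28 + 148 + 55 + 95 + 71 + 101 + 121 + 82 + 105 = 1321 kg.
⌈1321 / 200⌉ = 7.

7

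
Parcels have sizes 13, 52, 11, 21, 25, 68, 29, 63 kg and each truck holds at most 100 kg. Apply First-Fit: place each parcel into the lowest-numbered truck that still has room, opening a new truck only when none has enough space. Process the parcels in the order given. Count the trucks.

3 trucks

13 kg → truck 1 (remaining 87 kg)
52 kg → truck 1 (remaining 35 kg)
11 kg → truck 1 (remaining 24 kg)
21 kg → truck 1 (remaining 3 kg)
25 kg → truck 2 (remaining 75 kg)
68 kg → truck 2 (remaining 7 kg)
29 kg → truck 3 (remaining 71 kg)
63 kg → truck 3 (remaining 8 kg)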